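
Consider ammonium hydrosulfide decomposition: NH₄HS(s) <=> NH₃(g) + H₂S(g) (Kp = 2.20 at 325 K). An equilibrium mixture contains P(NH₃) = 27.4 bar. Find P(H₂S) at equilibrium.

P(H₂S) = 0.0803 bar

(NH₄HS is a pure solid — omitted from Kp.)
At equilibrium, Kp = P(NH₃)·P(H₂S) = 2.20.
(27.4)·(P(H₂S)) = 2.20
P(H₂S) = 0.0803 bar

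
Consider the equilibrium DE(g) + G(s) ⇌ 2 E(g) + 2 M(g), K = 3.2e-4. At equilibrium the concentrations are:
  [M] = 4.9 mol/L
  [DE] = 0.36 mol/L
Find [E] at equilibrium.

(G is a pure solid — omitted from K.)
At equilibrium, K = [E]²·[M]² / [DE] = 3.2e-4.
([E])²·(4.9)² / (0.36) = 3.2e-4
[E]² = 4.80e-6 ⇒ [E] = 0.0022 mol/L

[E] = 0.0022 mol/L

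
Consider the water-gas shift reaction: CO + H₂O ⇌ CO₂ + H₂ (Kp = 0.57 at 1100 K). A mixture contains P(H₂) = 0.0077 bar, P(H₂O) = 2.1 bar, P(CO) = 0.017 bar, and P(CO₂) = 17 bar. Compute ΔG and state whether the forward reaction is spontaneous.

ΔG = 17.0 kJ/mol; the forward reaction is non-spontaneous

Qp = P(CO₂)·P(H₂) / (P(CO)·P(H₂O)) = (17)·(0.0077) / ((0.017)·(2.1)) = 3.67
ΔG = RT ln(Qp/Kp) = (8.314 J mol⁻¹ K⁻¹)(1100 K) × ln(3.67/0.57)
   = (9.145 kJ/mol)(1.862) = 17.0 kJ/mol
ΔG > 0, so the forward reaction is non-spontaneous (proceeds in reverse).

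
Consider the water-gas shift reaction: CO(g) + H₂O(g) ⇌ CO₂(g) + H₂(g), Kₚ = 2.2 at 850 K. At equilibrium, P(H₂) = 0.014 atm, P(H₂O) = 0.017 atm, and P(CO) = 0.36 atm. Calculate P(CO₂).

P(CO₂) = 0.96 atm

At equilibrium, Kₚ = P(CO₂)·P(H₂) / (P(CO)·P(H₂O)) = 2.2.
(P(CO₂))·(0.014) / ((0.36)·(0.017)) = 2.2
P(CO₂) = 0.962 = 0.96 atm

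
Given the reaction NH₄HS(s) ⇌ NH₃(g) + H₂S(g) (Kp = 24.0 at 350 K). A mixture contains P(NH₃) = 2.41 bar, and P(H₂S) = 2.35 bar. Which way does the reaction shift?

(NH₄HS is a pure solid — omitted from Qp.)
Qp = P(NH₃)·P(H₂S) = (2.41)·(2.35) = 5.66
Qp = 5.66 < Kp = 24.0, so the forward reaction proceeds.

toward products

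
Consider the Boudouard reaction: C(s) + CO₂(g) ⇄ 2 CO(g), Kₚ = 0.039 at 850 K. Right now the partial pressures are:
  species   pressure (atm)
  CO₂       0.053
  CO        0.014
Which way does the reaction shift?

toward products

(C is a pure solid — omitted from Qₚ.)
Qₚ = P(CO)² / P(CO₂) = (0.014)² / (0.053) = 0.0037
Qₚ = 0.0037 < Kₚ = 0.039, so the forward reaction proceeds.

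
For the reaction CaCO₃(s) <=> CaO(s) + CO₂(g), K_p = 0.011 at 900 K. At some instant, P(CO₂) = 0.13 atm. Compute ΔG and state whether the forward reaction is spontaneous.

(CaCO₃, CaO are pure solids — omitted from Q_p.)
Q_p = P(CO₂) = 0.130
ΔG = RT ln(Q_p/K_p) = (8.314 J mol⁻¹ K⁻¹)(900 K) × ln(0.130/0.011)
   = (7.483 kJ/mol)(2.470) = 18.5 kJ/mol
ΔG > 0, so the forward reaction is non-spontaneous (proceeds in reverse).

ΔG = 18.5 kJ/mol; the forward reaction is non-spontaneous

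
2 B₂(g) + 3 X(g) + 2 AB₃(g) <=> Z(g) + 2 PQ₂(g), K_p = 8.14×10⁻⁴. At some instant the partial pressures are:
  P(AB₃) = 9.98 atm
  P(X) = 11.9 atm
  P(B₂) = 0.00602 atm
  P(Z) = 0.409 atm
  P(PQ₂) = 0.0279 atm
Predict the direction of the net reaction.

to the right

Q_p = P(Z)·P(PQ₂)² / (P(B₂)²·P(X)³·P(AB₃)²) = (0.409)·(0.0279)² / ((0.00602)²·(11.9)³·(9.98)²) = 5.23×10⁻⁵
Q_p = 5.23×10⁻⁵ < K_p = 8.14×10⁻⁴, so the forward reaction proceeds.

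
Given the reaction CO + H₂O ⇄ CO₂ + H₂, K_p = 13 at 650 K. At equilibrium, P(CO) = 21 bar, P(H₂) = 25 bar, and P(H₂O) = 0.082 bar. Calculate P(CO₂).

At equilibrium, K_p = P(CO₂)·P(H₂) / (P(CO)·P(H₂O)) = 13.
(P(CO₂))·(25) / ((21)·(0.082)) = 13
P(CO₂) = 0.895 = 0.90 bar

P(CO₂) = 0.90 bar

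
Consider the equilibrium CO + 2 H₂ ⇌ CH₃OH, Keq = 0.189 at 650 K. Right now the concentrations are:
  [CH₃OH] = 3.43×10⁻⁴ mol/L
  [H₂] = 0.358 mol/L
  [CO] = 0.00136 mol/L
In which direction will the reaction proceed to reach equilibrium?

Q = [CH₃OH] / ([CO]·[H₂]²) = (3.43×10⁻⁴) / ((0.00136)·(0.358)²) = 1.97
Q = 1.97 > Keq = 0.189, so the reverse reaction proceeds.

in the reverse direction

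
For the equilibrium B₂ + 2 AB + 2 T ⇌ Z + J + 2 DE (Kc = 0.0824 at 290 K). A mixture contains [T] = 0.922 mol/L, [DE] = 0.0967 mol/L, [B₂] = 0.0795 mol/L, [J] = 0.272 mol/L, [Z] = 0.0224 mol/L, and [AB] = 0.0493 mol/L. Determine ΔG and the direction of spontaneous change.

ΔG = 3.47 kJ/mol; the forward reaction is non-spontaneous

Qc = [Z]·[J]·[DE]² / ([B₂]·[AB]²·[T]²) = (0.0224)·(0.272)·(0.0967)² / ((0.0795)·(0.0493)²·(0.922)²) = 0.347
ΔG = RT ln(Qc/Kc) = (8.314 J mol⁻¹ K⁻¹)(290 K) × ln(0.347/0.0824)
   = (2.411 kJ/mol)(1.438) = 3.47 kJ/mol
ΔG > 0, so the forward reaction is non-spontaneous (proceeds in reverse).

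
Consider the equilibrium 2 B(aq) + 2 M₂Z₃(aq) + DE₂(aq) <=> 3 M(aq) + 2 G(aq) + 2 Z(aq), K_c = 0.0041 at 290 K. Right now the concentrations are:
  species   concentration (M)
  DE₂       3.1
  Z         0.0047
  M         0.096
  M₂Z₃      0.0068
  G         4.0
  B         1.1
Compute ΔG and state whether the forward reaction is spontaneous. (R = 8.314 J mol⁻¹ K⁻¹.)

Q_c = [M]³·[G]²·[Z]² / ([B]²·[M₂Z₃]²·[DE₂]) = (0.096)³·(4.0)²·(0.0047)² / ((1.1)²·(0.0068)²·(3.1)) = 0.00180
ΔG = RT ln(Q_c/K_c) = (8.314 J mol⁻¹ K⁻¹)(290 K) × ln(0.00180/0.0041)
   = (2.411 kJ/mol)(-0.8232) = -1.98 kJ/mol
ΔG < 0, so the forward reaction is spontaneous (proceeds forward).

ΔG = -1.98 kJ/mol; the forward reaction is spontaneous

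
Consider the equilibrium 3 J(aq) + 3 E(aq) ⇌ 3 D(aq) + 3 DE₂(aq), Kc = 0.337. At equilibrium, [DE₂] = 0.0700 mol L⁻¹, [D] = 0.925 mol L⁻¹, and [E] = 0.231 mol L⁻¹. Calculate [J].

[J] = 0.403 mol L⁻¹

At equilibrium, Kc = [D]³·[DE₂]³ / ([J]³·[E]³) = 0.337.
(0.925)³·(0.0700)³ / (([J])³·(0.231)³) = 0.337
[J]³ = 0.0654 ⇒ [J] = 0.403 mol L⁻¹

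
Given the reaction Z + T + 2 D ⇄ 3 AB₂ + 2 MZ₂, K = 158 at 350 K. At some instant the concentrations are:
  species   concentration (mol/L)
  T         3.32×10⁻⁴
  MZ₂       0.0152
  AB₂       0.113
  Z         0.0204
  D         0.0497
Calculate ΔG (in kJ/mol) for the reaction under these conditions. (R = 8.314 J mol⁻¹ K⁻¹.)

Q = [AB₂]³·[MZ₂]² / ([Z]·[T]·[D]²) = (0.113)³·(0.0152)² / ((0.0204)·(3.32×10⁻⁴)·(0.0497)²) = 19.9
ΔG = RT ln(Q/K) = (8.314 J mol⁻¹ K⁻¹)(350 K) × ln(19.9/158)
   = (2.910 kJ/mol)(-2.072) = -6.03 kJ/mol
ΔG < 0, so the forward reaction is spontaneous (proceeds forward).

ΔG = -6.03 kJ/mol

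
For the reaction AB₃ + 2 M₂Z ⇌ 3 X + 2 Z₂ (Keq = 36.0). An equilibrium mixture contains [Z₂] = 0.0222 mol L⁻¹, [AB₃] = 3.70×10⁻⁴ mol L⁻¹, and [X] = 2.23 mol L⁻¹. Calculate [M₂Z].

At equilibrium, Keq = [X]³·[Z₂]² / ([AB₃]·[M₂Z]²) = 36.0.
(2.23)³·(0.0222)² / ((3.70×10⁻⁴)·([M₂Z])²) = 36.0
[M₂Z]² = 0.410 ⇒ [M₂Z] = 0.641 mol L⁻¹

[M₂Z] = 0.641 mol L⁻¹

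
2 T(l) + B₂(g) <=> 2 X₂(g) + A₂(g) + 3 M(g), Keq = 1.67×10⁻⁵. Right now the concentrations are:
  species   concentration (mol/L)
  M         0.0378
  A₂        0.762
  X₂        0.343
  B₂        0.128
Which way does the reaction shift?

toward reactants

(T is a pure liquid — omitted from Q.)
Q = [X₂]²·[A₂]·[M]³ / [B₂] = (0.343)²·(0.762)·(0.0378)³ / (0.128) = 3.78×10⁻⁵
Q = 3.78×10⁻⁵ > Keq = 1.67×10⁻⁵, so the reverse reaction proceeds.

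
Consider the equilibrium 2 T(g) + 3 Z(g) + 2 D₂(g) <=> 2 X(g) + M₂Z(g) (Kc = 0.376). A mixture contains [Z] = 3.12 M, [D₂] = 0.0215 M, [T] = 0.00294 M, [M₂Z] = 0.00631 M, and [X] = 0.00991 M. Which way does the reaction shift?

Qc = [X]²·[M₂Z] / ([T]²·[Z]³·[D₂]²) = (0.00991)²·(0.00631) / ((0.00294)²·(3.12)³·(0.0215)²) = 5.11
Qc = 5.11 > Kc = 0.376, so the reverse reaction proceeds.

to the left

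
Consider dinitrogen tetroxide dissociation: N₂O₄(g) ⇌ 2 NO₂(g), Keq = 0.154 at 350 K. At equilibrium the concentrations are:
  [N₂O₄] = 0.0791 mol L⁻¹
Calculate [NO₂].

At equilibrium, Keq = [NO₂]² / [N₂O₄] = 0.154.
([NO₂])² / (0.0791) = 0.154
[NO₂]² = 0.0122 ⇒ [NO₂] = 0.110 mol L⁻¹

[NO₂] = 0.110 mol L⁻¹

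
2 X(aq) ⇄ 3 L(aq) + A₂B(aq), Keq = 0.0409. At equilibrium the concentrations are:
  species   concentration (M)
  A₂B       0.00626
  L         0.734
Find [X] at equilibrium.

[X] = 0.246 M

At equilibrium, Keq = [L]³·[A₂B] / [X]² = 0.0409.
(0.734)³·(0.00626) / ([X])² = 0.0409
[X]² = 0.0605 ⇒ [X] = 0.246 M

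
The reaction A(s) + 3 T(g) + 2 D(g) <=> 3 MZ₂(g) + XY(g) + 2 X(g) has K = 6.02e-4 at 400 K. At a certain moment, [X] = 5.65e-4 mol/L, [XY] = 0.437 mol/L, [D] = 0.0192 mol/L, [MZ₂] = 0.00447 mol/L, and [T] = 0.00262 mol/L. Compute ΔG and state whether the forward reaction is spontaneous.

ΔG = 3.79 kJ/mol; the forward reaction is non-spontaneous

(A is a pure solid — omitted from Q.)
Q = [MZ₂]³·[XY]·[X]² / ([T]³·[D]²) = (0.00447)³·(0.437)·(5.65e-4)² / ((0.00262)³·(0.0192)²) = 0.00188
ΔG = RT ln(Q/K) = (8.314 J mol⁻¹ K⁻¹)(400 K) × ln(0.00188/6.02e-4)
   = (3.326 kJ/mol)(1.139) = 3.79 kJ/mol
ΔG > 0, so the forward reaction is non-spontaneous (proceeds in reverse).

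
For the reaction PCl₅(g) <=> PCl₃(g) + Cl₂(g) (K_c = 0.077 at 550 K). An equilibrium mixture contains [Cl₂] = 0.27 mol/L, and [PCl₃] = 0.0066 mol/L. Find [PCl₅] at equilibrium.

At equilibrium, K_c = [PCl₃]·[Cl₂] / [PCl₅] = 0.077.
(0.0066)·(0.27) / ([PCl₅]) = 0.077
[PCl₅] = 0.0231 = 0.023 mol/L

[PCl₅] = 0.023 mol/L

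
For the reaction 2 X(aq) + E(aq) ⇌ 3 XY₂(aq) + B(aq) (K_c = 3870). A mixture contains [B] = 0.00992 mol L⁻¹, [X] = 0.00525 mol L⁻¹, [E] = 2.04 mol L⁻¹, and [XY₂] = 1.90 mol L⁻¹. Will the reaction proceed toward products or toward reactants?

Q_c = [XY₂]³·[B] / ([X]²·[E]) = (1.90)³·(0.00992) / ((0.00525)²·(2.04)) = 1210
Q_c = 1210 < K_c = 3870, so the forward reaction proceeds.

toward products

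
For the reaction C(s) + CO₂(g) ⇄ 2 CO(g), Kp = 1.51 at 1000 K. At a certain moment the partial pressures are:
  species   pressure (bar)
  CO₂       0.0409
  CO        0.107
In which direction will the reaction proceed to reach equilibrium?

to the right

(C is a pure solid — omitted from Qp.)
Qp = P(CO)² / P(CO₂) = (0.107)² / (0.0409) = 0.280
Qp = 0.280 < Kp = 1.51, so the forward reaction proceeds.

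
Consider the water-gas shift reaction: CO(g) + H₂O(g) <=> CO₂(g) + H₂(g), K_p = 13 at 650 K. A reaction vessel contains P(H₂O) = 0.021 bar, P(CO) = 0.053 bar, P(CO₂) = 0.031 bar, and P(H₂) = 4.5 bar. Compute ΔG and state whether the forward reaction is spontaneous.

ΔG = 12.2 kJ/mol; the forward reaction is non-spontaneous

Q_p = P(CO₂)·P(H₂) / (P(CO)·P(H₂O)) = (0.031)·(4.5) / ((0.053)·(0.021)) = 125
ΔG = RT ln(Q_p/K_p) = (8.314 J mol⁻¹ K⁻¹)(650 K) × ln(125/13)
   = (5.404 kJ/mol)(2.263) = 12.2 kJ/mol
ΔG > 0, so the forward reaction is non-spontaneous (proceeds in reverse).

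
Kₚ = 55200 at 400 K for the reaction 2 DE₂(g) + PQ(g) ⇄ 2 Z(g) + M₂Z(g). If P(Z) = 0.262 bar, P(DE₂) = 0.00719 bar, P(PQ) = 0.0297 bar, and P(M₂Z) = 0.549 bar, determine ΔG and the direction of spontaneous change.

Qₚ = P(Z)²·P(M₂Z) / (P(DE₂)²·P(PQ)) = (0.262)²·(0.549) / ((0.00719)²·(0.0297)) = 24500
ΔG = RT ln(Qₚ/Kₚ) = (8.314 J mol⁻¹ K⁻¹)(400 K) × ln(24500/55200)
   = (3.326 kJ/mol)(-0.8123) = -2.70 kJ/mol
ΔG < 0, so the forward reaction is spontaneous (proceeds forward).

ΔG = -2.70 kJ/mol; the forward reaction is spontaneous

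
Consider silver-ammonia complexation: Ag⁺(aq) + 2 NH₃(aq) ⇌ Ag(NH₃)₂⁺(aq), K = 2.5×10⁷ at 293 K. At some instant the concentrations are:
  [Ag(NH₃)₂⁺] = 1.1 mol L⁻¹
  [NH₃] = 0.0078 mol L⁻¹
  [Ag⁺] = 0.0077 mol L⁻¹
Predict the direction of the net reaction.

toward products

Q = [Ag(NH₃)₂⁺] / ([Ag⁺]·[NH₃]²) = (1.1) / ((0.0077)·(0.0078)²) = 2.3×10⁶
Q = 2.3×10⁶ < K = 2.5×10⁷, so the forward reaction proceeds.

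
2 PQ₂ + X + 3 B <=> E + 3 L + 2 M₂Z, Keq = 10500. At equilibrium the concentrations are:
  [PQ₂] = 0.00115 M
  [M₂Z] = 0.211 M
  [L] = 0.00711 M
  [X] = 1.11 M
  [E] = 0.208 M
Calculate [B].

At equilibrium, Keq = [E]·[L]³·[M₂Z]² / ([PQ₂]²·[X]·[B]³) = 10500.
(0.208)·(0.00711)³·(0.211)² / ((0.00115)²·(1.11)·([B])³) = 10500
[B]³ = 2.16×10⁻⁷ ⇒ [B] = 0.00600 M

[B] = 0.00600 M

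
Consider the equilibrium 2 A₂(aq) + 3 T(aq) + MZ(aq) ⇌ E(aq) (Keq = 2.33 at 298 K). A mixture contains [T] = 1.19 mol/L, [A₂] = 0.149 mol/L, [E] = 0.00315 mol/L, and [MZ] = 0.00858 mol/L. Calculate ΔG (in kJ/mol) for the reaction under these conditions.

ΔG = 3.56 kJ/mol

Q = [E] / ([A₂]²·[T]³·[MZ]) = (0.00315) / ((0.149)²·(1.19)³·(0.00858)) = 9.81
ΔG = RT ln(Q/Keq) = (8.314 J mol⁻¹ K⁻¹)(298 K) × ln(9.81/2.33)
   = (2.478 kJ/mol)(1.438) = 3.56 kJ/mol
ΔG > 0, so the forward reaction is non-spontaneous (proceeds in reverse).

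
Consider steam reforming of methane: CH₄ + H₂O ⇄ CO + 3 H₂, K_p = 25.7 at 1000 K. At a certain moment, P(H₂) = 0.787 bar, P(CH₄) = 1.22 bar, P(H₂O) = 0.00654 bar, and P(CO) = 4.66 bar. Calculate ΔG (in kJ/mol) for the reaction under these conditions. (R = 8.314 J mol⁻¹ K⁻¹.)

ΔG = 20.0 kJ/mol

Q_p = P(CO)·P(H₂)³ / (P(CH₄)·P(H₂O)) = (4.66)·(0.787)³ / ((1.22)·(0.00654)) = 285
ΔG = RT ln(Q_p/K_p) = (8.314 J mol⁻¹ K⁻¹)(1000 K) × ln(285/25.7)
   = (8.314 kJ/mol)(2.406) = 20.0 kJ/mol
ΔG > 0, so the forward reaction is non-spontaneous (proceeds in reverse).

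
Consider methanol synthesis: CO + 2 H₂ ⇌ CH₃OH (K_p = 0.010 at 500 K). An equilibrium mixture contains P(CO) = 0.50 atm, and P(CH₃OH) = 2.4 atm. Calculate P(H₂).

P(H₂) = 22 atm

At equilibrium, K_p = P(CH₃OH) / (P(CO)·P(H₂)²) = 0.010.
(2.4) / ((0.50)·(P(H₂))²) = 0.010
P(H₂)² = 480 ⇒ P(H₂) = 22 atm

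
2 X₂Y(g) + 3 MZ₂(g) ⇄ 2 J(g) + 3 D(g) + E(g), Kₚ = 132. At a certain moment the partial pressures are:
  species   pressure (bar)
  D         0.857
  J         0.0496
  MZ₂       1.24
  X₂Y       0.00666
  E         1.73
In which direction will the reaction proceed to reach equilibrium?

toward products

Qₚ = P(J)²·P(D)³·P(E) / (P(X₂Y)²·P(MZ₂)³) = (0.0496)²·(0.857)³·(1.73) / ((0.00666)²·(1.24)³) = 31.7
Qₚ = 31.7 < Kₚ = 132, so the forward reaction proceeds.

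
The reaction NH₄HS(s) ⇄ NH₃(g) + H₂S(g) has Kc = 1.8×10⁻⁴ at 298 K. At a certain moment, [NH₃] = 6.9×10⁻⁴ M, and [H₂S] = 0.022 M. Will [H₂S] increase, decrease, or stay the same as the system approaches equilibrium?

(NH₄HS is a pure solid — omitted from Qc.)
Qc = [NH₃]·[H₂S] = (6.9×10⁻⁴)·(0.022) = 1.5×10⁻⁵
Qc = 1.5×10⁻⁵ < Kc = 1.8×10⁻⁴: net forward reaction.
H₂S is a product, so it increases.

increase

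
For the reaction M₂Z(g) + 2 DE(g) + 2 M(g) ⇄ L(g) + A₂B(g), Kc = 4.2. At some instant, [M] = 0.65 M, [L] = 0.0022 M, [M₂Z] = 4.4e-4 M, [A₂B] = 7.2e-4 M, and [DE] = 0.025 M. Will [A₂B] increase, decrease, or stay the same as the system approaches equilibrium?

Qc = [L]·[A₂B] / ([M₂Z]·[DE]²·[M]²) = (0.0022)·(7.2e-4) / ((4.4e-4)·(0.025)²·(0.65)²) = 14
Qc = 14 > Kc = 4.2: net reverse reaction.
A₂B is a product, so it decreases.

decrease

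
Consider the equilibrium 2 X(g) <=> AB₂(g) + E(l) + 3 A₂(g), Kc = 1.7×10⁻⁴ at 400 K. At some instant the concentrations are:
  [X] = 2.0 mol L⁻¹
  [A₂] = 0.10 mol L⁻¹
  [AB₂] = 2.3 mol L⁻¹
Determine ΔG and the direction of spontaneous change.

ΔG = 4.05 kJ/mol; the forward reaction is non-spontaneous

(E is a pure liquid — omitted from Qc.)
Qc = [AB₂]·[A₂]³ / [X]² = (2.3)·(0.10)³ / (2.0)² = 5.75×10⁻⁴
ΔG = RT ln(Qc/Kc) = (8.314 J mol⁻¹ K⁻¹)(400 K) × ln(5.75×10⁻⁴/1.7×10⁻⁴)
   = (3.326 kJ/mol)(1.219) = 4.05 kJ/mol
ΔG > 0, so the forward reaction is non-spontaneous (proceeds in reverse).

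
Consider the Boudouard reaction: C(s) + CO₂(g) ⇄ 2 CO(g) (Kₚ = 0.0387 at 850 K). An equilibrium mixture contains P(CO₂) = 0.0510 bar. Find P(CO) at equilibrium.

(C is a pure solid — omitted from Kₚ.)
At equilibrium, Kₚ = P(CO)² / P(CO₂) = 0.0387.
(P(CO))² / (0.0510) = 0.0387
P(CO)² = 0.00197 ⇒ P(CO) = 0.0444 bar

P(CO) = 0.0444 bar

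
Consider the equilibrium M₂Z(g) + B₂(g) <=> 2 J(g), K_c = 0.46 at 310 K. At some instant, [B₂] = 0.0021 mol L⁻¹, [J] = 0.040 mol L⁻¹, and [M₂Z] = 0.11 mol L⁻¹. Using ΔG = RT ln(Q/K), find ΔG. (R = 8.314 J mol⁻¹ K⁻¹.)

ΔG = 6.99 kJ/mol

Q_c = [J]² / ([M₂Z]·[B₂]) = (0.040)² / ((0.11)·(0.0021)) = 6.93
ΔG = RT ln(Q_c/K_c) = (8.314 J mol⁻¹ K⁻¹)(310 K) × ln(6.93/0.46)
   = (2.577 kJ/mol)(2.712) = 6.99 kJ/mol
ΔG > 0, so the forward reaction is non-spontaneous (proceeds in reverse).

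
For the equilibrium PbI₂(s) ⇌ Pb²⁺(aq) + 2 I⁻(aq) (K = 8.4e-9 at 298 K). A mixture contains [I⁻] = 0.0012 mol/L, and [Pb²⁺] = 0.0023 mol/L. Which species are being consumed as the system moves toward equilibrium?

(PbI₂ is a pure solid — omitted from Q.)
Q = [Pb²⁺]·[I⁻]² = (0.0023)·(0.0012)² = 3.3e-9
Q = 3.3e-9 < K = 8.4e-9: net forward reaction.

PbI₂ (reactants)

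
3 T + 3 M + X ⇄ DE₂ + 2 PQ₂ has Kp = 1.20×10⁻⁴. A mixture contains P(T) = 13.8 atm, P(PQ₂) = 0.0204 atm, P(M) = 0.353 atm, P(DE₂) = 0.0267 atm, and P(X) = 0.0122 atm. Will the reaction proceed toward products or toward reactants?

Qp = P(DE₂)·P(PQ₂)² / (P(T)³·P(M)³·P(X)) = (0.0267)·(0.0204)² / ((13.8)³·(0.353)³·(0.0122)) = 7.88×10⁻⁶
Qp = 7.88×10⁻⁶ < Kp = 1.20×10⁻⁴, so the forward reaction proceeds.

toward products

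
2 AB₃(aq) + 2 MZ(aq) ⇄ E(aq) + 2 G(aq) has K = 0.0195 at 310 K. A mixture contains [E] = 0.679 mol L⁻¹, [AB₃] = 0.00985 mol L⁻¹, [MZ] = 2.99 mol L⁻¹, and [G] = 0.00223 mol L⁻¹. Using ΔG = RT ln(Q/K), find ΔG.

ΔG = -4.15 kJ/mol

Q = [E]·[G]² / ([AB₃]²·[MZ]²) = (0.679)·(0.00223)² / ((0.00985)²·(2.99)²) = 0.00389
ΔG = RT ln(Q/K) = (8.314 J mol⁻¹ K⁻¹)(310 K) × ln(0.00389/0.0195)
   = (2.577 kJ/mol)(-1.612) = -4.15 kJ/mol
ΔG < 0, so the forward reaction is spontaneous (proceeds forward).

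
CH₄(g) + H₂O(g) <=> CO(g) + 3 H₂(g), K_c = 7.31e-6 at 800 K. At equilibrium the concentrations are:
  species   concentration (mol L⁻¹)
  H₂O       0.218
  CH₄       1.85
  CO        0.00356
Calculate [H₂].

At equilibrium, K_c = [CO]·[H₂]³ / ([CH₄]·[H₂O]) = 7.31e-6.
(0.00356)·([H₂])³ / ((1.85)·(0.218)) = 7.31e-6
[H₂]³ = 8.28e-4 ⇒ [H₂] = 0.0939 mol L⁻¹

[H₂] = 0.0939 mol L⁻¹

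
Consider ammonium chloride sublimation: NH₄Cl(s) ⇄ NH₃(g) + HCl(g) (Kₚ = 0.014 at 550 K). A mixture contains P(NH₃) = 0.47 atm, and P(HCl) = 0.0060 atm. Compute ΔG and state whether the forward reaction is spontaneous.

(NH₄Cl is a pure solid — omitted from Qₚ.)
Qₚ = P(NH₃)·P(HCl) = (0.47)·(0.0060) = 0.00282
ΔG = RT ln(Qₚ/Kₚ) = (8.314 J mol⁻¹ K⁻¹)(550 K) × ln(0.00282/0.014)
   = (4.573 kJ/mol)(-1.602) = -7.33 kJ/mol
ΔG < 0, so the forward reaction is spontaneous (proceeds forward).

ΔG = -7.33 kJ/mol; the forward reaction is spontaneous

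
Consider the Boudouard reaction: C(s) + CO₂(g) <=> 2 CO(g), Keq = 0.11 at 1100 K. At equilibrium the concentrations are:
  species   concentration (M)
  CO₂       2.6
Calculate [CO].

[CO] = 0.53 M

(C is a pure solid — omitted from Keq.)
At equilibrium, Keq = [CO]² / [CO₂] = 0.11.
([CO])² / (2.6) = 0.11
[CO]² = 0.286 ⇒ [CO] = 0.53 M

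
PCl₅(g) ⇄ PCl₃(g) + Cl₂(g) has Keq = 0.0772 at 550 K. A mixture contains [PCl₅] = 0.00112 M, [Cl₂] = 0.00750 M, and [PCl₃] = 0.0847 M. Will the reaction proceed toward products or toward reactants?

Q = [PCl₃]·[Cl₂] / [PCl₅] = (0.0847)·(0.00750) / (0.00112) = 0.567
Q = 0.567 > Keq = 0.0772, so the reverse reaction proceeds.

reverse (toward reactants)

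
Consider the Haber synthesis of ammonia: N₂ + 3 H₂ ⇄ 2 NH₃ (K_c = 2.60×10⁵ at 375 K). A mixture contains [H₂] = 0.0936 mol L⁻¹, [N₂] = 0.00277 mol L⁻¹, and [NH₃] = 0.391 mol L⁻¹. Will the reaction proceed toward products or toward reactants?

Q_c = [NH₃]² / ([N₂]·[H₂]³) = (0.391)² / ((0.00277)·(0.0936)³) = 67300
Q_c = 67300 < K_c = 2.60×10⁵, so the forward reaction proceeds.

to the right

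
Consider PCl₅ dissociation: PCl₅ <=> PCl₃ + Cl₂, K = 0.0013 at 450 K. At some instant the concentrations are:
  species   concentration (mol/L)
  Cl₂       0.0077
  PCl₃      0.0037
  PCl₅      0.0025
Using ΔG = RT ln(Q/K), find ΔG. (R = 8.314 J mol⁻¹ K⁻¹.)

ΔG = 8.12 kJ/mol

Q = [PCl₃]·[Cl₂] / [PCl₅] = (0.0037)·(0.0077) / (0.0025) = 0.0114
ΔG = RT ln(Q/K) = (8.314 J mol⁻¹ K⁻¹)(450 K) × ln(0.0114/0.0013)
   = (3.741 kJ/mol)(2.171) = 8.12 kJ/mol
ΔG > 0, so the forward reaction is non-spontaneous (proceeds in reverse).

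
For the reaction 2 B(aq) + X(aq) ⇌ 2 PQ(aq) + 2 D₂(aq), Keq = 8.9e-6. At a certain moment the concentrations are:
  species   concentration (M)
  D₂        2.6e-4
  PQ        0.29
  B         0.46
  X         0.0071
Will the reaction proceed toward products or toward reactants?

in the forward direction

Q = [PQ]²·[D₂]² / ([B]²·[X]) = (0.29)²·(2.6e-4)² / ((0.46)²·(0.0071)) = 3.8e-6
Q = 3.8e-6 < Keq = 8.9e-6, so the forward reaction proceeds.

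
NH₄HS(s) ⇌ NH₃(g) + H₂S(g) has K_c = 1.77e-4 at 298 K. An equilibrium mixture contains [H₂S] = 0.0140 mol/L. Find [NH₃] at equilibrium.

(NH₄HS is a pure solid — omitted from K_c.)
At equilibrium, K_c = [NH₃]·[H₂S] = 1.77e-4.
([NH₃])·(0.0140) = 1.77e-4
[NH₃] = 0.0126 mol/L

[NH₃] = 0.0126 mol/L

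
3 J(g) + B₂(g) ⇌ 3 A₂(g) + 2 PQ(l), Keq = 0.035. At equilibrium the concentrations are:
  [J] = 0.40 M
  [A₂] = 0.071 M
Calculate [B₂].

[B₂] = 0.16 M

(PQ is a pure liquid — omitted from Keq.)
At equilibrium, Keq = [A₂]³ / ([J]³·[B₂]) = 0.035.
(0.071)³ / ((0.40)³·([B₂])) = 0.035
[B₂] = 0.160 = 0.16 M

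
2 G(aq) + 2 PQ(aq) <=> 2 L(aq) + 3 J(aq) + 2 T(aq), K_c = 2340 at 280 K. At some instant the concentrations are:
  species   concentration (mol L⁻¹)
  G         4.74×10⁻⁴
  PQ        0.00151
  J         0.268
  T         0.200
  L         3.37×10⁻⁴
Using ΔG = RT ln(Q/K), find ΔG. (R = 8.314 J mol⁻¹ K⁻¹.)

ΔG = -6.09 kJ/mol

Q_c = [L]²·[J]³·[T]² / ([G]²·[PQ]²) = (3.37×10⁻⁴)²·(0.268)³·(0.200)² / ((4.74×10⁻⁴)²·(0.00151)²) = 171
ΔG = RT ln(Q_c/K_c) = (8.314 J mol⁻¹ K⁻¹)(280 K) × ln(171/2340)
   = (2.328 kJ/mol)(-2.616) = -6.09 kJ/mol
ΔG < 0, so the forward reaction is spontaneous (proceeds forward).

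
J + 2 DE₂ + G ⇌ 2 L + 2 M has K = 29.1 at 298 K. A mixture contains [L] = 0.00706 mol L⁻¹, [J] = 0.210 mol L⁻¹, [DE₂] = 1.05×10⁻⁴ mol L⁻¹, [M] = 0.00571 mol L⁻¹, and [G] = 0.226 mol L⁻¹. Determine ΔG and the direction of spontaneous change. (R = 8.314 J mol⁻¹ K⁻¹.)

ΔG = -5.54 kJ/mol; the forward reaction is spontaneous

Q = [L]²·[M]² / ([J]·[DE₂]²·[G]) = (0.00706)²·(0.00571)² / ((0.210)·(1.05×10⁻⁴)²·(0.226)) = 3.11
ΔG = RT ln(Q/K) = (8.314 J mol⁻¹ K⁻¹)(298 K) × ln(3.11/29.1)
   = (2.478 kJ/mol)(-2.236) = -5.54 kJ/mol
ΔG < 0, so the forward reaction is spontaneous (proceeds forward).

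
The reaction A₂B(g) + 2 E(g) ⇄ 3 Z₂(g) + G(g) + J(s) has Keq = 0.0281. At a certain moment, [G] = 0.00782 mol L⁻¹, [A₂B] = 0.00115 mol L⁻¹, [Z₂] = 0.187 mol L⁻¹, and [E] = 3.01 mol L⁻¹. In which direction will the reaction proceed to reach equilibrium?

(J is a pure solid — omitted from Q.)
Q = [Z₂]³·[G] / ([A₂B]·[E]²) = (0.187)³·(0.00782) / ((0.00115)·(3.01)²) = 0.00491
Q = 0.00491 < Keq = 0.0281, so the forward reaction proceeds.

toward products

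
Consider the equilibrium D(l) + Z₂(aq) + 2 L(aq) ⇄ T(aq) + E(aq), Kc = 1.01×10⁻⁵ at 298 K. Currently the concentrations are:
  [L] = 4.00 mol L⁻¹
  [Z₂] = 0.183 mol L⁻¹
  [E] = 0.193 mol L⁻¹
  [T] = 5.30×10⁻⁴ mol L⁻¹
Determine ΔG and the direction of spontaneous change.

(D is a pure liquid — omitted from Qc.)
Qc = [T]·[E] / ([Z₂]·[L]²) = (5.30×10⁻⁴)·(0.193) / ((0.183)·(4.00)²) = 3.49×10⁻⁵
ΔG = RT ln(Qc/Kc) = (8.314 J mol⁻¹ K⁻¹)(298 K) × ln(3.49×10⁻⁵/1.01×10⁻⁵)
   = (2.478 kJ/mol)(1.240) = 3.07 kJ/mol
ΔG > 0, so the forward reaction is non-spontaneous (proceeds in reverse).

ΔG = 3.07 kJ/mol; the forward reaction is non-spontaneous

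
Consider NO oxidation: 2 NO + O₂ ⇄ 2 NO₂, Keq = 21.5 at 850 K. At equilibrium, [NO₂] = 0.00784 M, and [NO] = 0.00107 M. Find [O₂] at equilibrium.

At equilibrium, Keq = [NO₂]² / ([NO]²·[O₂]) = 21.5.
(0.00784)² / ((0.00107)²·([O₂])) = 21.5
[O₂] = 2.50 M

[O₂] = 2.50 M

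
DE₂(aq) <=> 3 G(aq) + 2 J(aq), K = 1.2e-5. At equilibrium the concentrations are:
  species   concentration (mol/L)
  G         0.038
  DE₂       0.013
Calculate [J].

At equilibrium, K = [G]³·[J]² / [DE₂] = 1.2e-5.
(0.038)³·([J])² / (0.013) = 1.2e-5
[J]² = 0.00284 ⇒ [J] = 0.053 mol/L

[J] = 0.053 mol/L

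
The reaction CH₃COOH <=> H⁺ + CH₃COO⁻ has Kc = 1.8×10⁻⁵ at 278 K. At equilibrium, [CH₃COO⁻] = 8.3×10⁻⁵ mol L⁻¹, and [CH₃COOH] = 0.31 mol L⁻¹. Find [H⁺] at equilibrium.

[H⁺] = 0.067 mol L⁻¹

At equilibrium, Kc = [H⁺]·[CH₃COO⁻] / [CH₃COOH] = 1.8×10⁻⁵.
([H⁺])·(8.3×10⁻⁵) / (0.31) = 1.8×10⁻⁵
[H⁺] = 0.0672 = 0.067 mol L⁻¹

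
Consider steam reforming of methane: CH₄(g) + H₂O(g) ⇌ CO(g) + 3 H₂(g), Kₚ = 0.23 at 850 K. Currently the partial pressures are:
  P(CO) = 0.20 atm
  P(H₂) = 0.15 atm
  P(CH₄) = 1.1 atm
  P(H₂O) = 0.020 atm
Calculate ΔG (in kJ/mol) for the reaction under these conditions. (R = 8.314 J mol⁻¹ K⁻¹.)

Qₚ = P(CO)·P(H₂)³ / (P(CH₄)·P(H₂O)) = (0.20)·(0.15)³ / ((1.1)·(0.020)) = 0.0307
ΔG = RT ln(Qₚ/Kₚ) = (8.314 J mol⁻¹ K⁻¹)(850 K) × ln(0.0307/0.23)
   = (7.067 kJ/mol)(-2.014) = -14.2 kJ/mol
ΔG < 0, so the forward reaction is spontaneous (proceeds forward).

ΔG = -14.2 kJ/mol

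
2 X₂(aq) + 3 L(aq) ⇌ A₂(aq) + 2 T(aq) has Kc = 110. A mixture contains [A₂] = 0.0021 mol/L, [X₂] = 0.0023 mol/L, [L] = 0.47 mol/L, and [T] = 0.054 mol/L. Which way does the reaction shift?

Qc = [A₂]·[T]² / ([X₂]²·[L]³) = (0.0021)·(0.054)² / ((0.0023)²·(0.47)³) = 11
Qc = 11 < Kc = 110, so the forward reaction proceeds.

forward (toward products)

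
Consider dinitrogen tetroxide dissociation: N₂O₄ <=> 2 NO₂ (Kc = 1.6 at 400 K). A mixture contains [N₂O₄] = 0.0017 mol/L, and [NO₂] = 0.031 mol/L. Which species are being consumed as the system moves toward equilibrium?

Qc = [NO₂]² / [N₂O₄] = (0.031)² / (0.0017) = 0.57
Qc = 0.57 < Kc = 1.6: net forward reaction.

N₂O₄ (reactants)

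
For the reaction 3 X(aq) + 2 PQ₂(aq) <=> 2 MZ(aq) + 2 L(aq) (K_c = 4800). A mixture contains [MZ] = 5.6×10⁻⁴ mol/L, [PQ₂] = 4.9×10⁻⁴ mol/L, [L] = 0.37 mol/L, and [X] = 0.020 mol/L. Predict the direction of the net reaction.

Q_c = [MZ]²·[L]² / ([X]³·[PQ₂]²) = (5.6×10⁻⁴)²·(0.37)² / ((0.020)³·(4.9×10⁻⁴)²) = 22000
Q_c = 22000 > K_c = 4800, so the reverse reaction proceeds.

toward reactants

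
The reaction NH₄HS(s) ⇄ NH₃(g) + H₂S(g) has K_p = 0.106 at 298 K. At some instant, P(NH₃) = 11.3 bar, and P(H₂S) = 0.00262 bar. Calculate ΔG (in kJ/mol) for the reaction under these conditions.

(NH₄HS is a pure solid — omitted from Q_p.)
Q_p = P(NH₃)·P(H₂S) = (11.3)·(0.00262) = 0.0296
ΔG = RT ln(Q_p/K_p) = (8.314 J mol⁻¹ K⁻¹)(298 K) × ln(0.0296/0.106)
   = (2.478 kJ/mol)(-1.276) = -3.16 kJ/mol
ΔG < 0, so the forward reaction is spontaneous (proceeds forward).

ΔG = -3.16 kJ/mol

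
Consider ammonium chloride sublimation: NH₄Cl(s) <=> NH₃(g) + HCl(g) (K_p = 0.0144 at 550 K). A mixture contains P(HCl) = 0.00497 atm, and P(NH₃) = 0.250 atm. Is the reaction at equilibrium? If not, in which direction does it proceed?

(NH₄Cl is a pure solid — omitted from Q_p.)
Q_p = P(NH₃)·P(HCl) = (0.250)·(0.00497) = 0.00124
Q_p = 0.00124 < K_p = 0.0144, so the forward reaction proceeds.

to the right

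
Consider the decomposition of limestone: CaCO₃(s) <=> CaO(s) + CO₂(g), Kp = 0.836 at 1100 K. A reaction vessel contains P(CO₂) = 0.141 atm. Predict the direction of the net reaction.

(CaCO₃, CaO are pure solids — omitted from Qp.)
Qp = P(CO₂) = 0.141
Qp = 0.141 < Kp = 0.836, so the forward reaction proceeds.

to the right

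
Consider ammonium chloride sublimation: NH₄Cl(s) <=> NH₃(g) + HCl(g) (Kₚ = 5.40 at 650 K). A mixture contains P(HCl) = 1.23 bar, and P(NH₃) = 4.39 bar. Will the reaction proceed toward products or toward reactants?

(NH₄Cl is a pure solid — omitted from Qₚ.)
Qₚ = P(NH₃)·P(HCl) = (4.39)·(1.23) = 5.40
Qₚ = 5.40 = Kₚ, so the system is already at equilibrium.

no net change (already at equilibrium)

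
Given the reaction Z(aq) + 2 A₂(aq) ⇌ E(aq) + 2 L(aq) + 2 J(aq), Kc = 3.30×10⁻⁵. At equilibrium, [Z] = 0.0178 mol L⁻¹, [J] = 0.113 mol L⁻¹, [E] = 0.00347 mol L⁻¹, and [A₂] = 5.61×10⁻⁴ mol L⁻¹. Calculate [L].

[L] = 6.46×10⁻⁵ mol L⁻¹

At equilibrium, Kc = [E]·[L]²·[J]² / ([Z]·[A₂]²) = 3.30×10⁻⁵.
(0.00347)·([L])²·(0.113)² / ((0.0178)·(5.61×10⁻⁴)²) = 3.30×10⁻⁵
[L]² = 4.17×10⁻⁹ ⇒ [L] = 6.46×10⁻⁵ mol L⁻¹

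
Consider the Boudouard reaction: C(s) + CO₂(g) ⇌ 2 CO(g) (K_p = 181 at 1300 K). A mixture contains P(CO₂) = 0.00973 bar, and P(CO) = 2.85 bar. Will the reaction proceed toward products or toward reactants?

reverse (toward reactants)

(C is a pure solid — omitted from Q_p.)
Q_p = P(CO)² / P(CO₂) = (2.85)² / (0.00973) = 835
Q_p = 835 > K_p = 181, so the reverse reaction proceeds.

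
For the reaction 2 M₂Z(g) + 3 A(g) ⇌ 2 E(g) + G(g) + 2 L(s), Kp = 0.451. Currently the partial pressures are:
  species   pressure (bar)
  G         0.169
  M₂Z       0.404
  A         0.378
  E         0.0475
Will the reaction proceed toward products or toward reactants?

forward (toward products)

(L is a pure solid — omitted from Qp.)
Qp = P(E)²·P(G) / (P(M₂Z)²·P(A)³) = (0.0475)²·(0.169) / ((0.404)²·(0.378)³) = 0.0433
Qp = 0.0433 < Kp = 0.451, so the forward reaction proceeds.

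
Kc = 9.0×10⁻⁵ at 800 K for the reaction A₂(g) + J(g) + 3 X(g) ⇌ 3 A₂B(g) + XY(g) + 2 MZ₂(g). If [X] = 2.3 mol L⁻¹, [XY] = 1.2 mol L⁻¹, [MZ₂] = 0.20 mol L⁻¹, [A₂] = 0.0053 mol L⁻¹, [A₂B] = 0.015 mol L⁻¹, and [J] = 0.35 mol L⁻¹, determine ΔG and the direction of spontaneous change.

ΔG = -16.8 kJ/mol; the forward reaction is spontaneous

Qc = [A₂B]³·[XY]·[MZ₂]² / ([A₂]·[J]·[X]³) = (0.015)³·(1.2)·(0.20)² / ((0.0053)·(0.35)·(2.3)³) = 7.18×10⁻⁶
ΔG = RT ln(Qc/Kc) = (8.314 J mol⁻¹ K⁻¹)(800 K) × ln(7.18×10⁻⁶/9.0×10⁻⁵)
   = (6.651 kJ/mol)(-2.529) = -16.8 kJ/mol
ΔG < 0, so the forward reaction is spontaneous (proceeds forward).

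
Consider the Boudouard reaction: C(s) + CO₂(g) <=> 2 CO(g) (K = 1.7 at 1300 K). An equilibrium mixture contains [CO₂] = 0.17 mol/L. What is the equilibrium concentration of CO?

(C is a pure solid — omitted from K.)
At equilibrium, K = [CO]² / [CO₂] = 1.7.
([CO])² / (0.17) = 1.7
[CO]² = 0.289 ⇒ [CO] = 0.54 mol/L

[CO] = 0.54 mol/L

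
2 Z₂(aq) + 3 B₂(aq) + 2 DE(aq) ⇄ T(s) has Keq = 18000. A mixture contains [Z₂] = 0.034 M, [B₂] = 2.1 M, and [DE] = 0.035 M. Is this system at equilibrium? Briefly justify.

no; Q > K, reaction proceeds in reverse

(T is a pure solid — omitted from Q.)
Q = 1 / ([Z₂]²·[B₂]³·[DE]²) = 1 / ((0.034)²·(2.1)³·(0.035)²) = 76000
Q = 76000 > Keq = 18000: net reverse reaction.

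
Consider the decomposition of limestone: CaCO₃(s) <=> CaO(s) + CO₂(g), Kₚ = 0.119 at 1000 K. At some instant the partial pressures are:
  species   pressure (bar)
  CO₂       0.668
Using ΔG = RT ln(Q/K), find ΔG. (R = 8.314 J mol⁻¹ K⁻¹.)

ΔG = 14.3 kJ/mol

(CaCO₃, CaO are pure solids — omitted from Qₚ.)
Qₚ = P(CO₂) = 0.668
ΔG = RT ln(Qₚ/Kₚ) = (8.314 J mol⁻¹ K⁻¹)(1000 K) × ln(0.668/0.119)
   = (8.314 kJ/mol)(1.725) = 14.3 kJ/mol
ΔG > 0, so the forward reaction is non-spontaneous (proceeds in reverse).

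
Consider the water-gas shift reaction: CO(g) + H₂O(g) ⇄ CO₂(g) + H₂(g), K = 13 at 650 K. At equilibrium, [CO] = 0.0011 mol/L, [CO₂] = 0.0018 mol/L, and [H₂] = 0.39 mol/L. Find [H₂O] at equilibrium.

At equilibrium, K = [CO₂]·[H₂] / ([CO]·[H₂O]) = 13.
(0.0018)·(0.39) / ((0.0011)·([H₂O])) = 13
[H₂O] = 0.0491 = 0.049 mol/L

[H₂O] = 0.049 mol/L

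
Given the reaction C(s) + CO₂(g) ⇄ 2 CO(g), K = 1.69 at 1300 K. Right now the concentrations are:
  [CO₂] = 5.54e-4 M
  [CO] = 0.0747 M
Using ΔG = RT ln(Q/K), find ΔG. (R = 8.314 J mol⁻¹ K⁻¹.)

(C is a pure solid — omitted from Q.)
Q = [CO]² / [CO₂] = (0.0747)² / (5.54e-4) = 10.1
ΔG = RT ln(Q/K) = (8.314 J mol⁻¹ K⁻¹)(1300 K) × ln(10.1/1.69)
   = (10.81 kJ/mol)(1.788) = 19.3 kJ/mol
ΔG > 0, so the forward reaction is non-spontaneous (proceeds in reverse).

ΔG = 19.3 kJ/mol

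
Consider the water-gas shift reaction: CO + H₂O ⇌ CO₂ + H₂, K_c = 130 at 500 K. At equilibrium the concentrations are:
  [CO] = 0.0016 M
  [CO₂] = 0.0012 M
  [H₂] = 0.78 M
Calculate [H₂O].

At equilibrium, K_c = [CO₂]·[H₂] / ([CO]·[H₂O]) = 130.
(0.0012)·(0.78) / ((0.0016)·([H₂O])) = 130
[H₂O] = 0.00450 = 0.0045 M

[H₂O] = 0.0045 M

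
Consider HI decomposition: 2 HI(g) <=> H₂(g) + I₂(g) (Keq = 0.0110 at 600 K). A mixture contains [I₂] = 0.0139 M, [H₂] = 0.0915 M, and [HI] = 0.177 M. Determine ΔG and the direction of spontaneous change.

ΔG = 6.51 kJ/mol; the forward reaction is non-spontaneous

Q = [H₂]·[I₂] / [HI]² = (0.0915)·(0.0139) / (0.177)² = 0.0406
ΔG = RT ln(Q/Keq) = (8.314 J mol⁻¹ K⁻¹)(600 K) × ln(0.0406/0.0110)
   = (4.988 kJ/mol)(1.306) = 6.51 kJ/mol
ΔG > 0, so the forward reaction is non-spontaneous (proceeds in reverse).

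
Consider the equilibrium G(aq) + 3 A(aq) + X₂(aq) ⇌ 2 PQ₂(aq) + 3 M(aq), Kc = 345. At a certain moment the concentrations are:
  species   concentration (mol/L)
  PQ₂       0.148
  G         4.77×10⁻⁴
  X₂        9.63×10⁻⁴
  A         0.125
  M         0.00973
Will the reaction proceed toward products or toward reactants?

Qc = [PQ₂]²·[M]³ / ([G]·[A]³·[X₂]) = (0.148)²·(0.00973)³ / ((4.77×10⁻⁴)·(0.125)³·(9.63×10⁻⁴)) = 22.5
Qc = 22.5 < Kc = 345, so the forward reaction proceeds.

in the forward direction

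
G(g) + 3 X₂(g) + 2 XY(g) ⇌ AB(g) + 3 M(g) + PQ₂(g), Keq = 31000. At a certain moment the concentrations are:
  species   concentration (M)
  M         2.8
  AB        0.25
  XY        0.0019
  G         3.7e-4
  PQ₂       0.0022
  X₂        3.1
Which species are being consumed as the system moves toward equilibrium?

AB, M, PQ₂ (products)

Q = [AB]·[M]³·[PQ₂] / ([G]·[X₂]³·[XY]²) = (0.25)·(2.8)³·(0.0022) / ((3.7e-4)·(3.1)³·(0.0019)²) = 3.0e5
Q = 3.0e5 > Keq = 31000: net reverse reaction.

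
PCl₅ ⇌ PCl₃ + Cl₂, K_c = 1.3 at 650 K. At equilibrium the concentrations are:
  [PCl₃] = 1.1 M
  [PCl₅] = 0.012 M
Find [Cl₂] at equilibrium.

[Cl₂] = 0.014 M

At equilibrium, K_c = [PCl₃]·[Cl₂] / [PCl₅] = 1.3.
(1.1)·([Cl₂]) / (0.012) = 1.3
[Cl₂] = 0.0142 = 0.014 M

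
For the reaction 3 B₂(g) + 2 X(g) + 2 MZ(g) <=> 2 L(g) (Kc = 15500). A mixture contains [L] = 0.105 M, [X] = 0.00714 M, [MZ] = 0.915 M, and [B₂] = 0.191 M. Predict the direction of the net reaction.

Qc = [L]² / ([B₂]³·[X]²·[MZ]²) = (0.105)² / ((0.191)³·(0.00714)²·(0.915)²) = 37100
Qc = 37100 > Kc = 15500, so the reverse reaction proceeds.

in the reverse direction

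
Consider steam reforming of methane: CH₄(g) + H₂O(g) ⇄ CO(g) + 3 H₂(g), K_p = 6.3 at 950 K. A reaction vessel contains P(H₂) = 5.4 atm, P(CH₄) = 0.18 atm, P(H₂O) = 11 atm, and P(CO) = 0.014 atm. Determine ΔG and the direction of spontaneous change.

ΔG = -13.7 kJ/mol; the forward reaction is spontaneous

Q_p = P(CO)·P(H₂)³ / (P(CH₄)·P(H₂O)) = (0.014)·(5.4)³ / ((0.18)·(11)) = 1.11
ΔG = RT ln(Q_p/K_p) = (8.314 J mol⁻¹ K⁻¹)(950 K) × ln(1.11/6.3)
   = (7.898 kJ/mol)(-1.736) = -13.7 kJ/mol
ΔG < 0, so the forward reaction is spontaneous (proceeds forward).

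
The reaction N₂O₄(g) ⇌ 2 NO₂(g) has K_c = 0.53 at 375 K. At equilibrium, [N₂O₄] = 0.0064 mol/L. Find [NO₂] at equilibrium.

[NO₂] = 0.058 mol/L

At equilibrium, K_c = [NO₂]² / [N₂O₄] = 0.53.
([NO₂])² / (0.0064) = 0.53
[NO₂]² = 0.00339 ⇒ [NO₂] = 0.058 mol/L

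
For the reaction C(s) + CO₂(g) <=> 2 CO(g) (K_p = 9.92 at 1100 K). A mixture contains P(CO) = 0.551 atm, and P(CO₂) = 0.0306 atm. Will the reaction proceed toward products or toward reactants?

(C is a pure solid — omitted from Q_p.)
Q_p = P(CO)² / P(CO₂) = (0.551)² / (0.0306) = 9.92
Q_p = 9.92 = K_p, so the system is already at equilibrium.

neither direction; the system is at equilibrium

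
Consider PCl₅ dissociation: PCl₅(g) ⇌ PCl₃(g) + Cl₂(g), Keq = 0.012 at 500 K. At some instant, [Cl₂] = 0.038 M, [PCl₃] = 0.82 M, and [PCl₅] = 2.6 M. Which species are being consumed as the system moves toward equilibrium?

Q = [PCl₃]·[Cl₂] / [PCl₅] = (0.82)·(0.038) / (2.6) = 0.012
Q = 0.012 = Keq; the system is at equilibrium.

none (at equilibrium)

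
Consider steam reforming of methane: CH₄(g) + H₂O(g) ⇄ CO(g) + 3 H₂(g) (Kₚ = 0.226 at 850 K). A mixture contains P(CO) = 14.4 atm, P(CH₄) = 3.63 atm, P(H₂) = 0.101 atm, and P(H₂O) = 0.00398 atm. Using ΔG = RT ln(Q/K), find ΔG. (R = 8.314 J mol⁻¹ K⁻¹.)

Qₚ = P(CO)·P(H₂)³ / (P(CH₄)·P(H₂O)) = (14.4)·(0.101)³ / ((3.63)·(0.00398)) = 1.03
ΔG = RT ln(Qₚ/Kₚ) = (8.314 J mol⁻¹ K⁻¹)(850 K) × ln(1.03/0.226)
   = (7.067 kJ/mol)(1.517) = 10.7 kJ/mol
ΔG > 0, so the forward reaction is non-spontaneous (proceeds in reverse).

ΔG = 10.7 kJ/mol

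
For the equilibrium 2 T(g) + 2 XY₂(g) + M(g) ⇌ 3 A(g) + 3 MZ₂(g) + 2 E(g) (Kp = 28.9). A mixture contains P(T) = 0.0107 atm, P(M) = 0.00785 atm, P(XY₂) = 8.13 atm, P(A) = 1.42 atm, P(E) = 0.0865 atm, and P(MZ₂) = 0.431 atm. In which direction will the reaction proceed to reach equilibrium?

at equilibrium

Qp = P(A)³·P(MZ₂)³·P(E)² / (P(T)²·P(XY₂)²·P(M)) = (1.42)³·(0.431)³·(0.0865)² / ((0.0107)²·(8.13)²·(0.00785)) = 28.9
Qp = 28.9 = Kp, so the system is already at equilibrium.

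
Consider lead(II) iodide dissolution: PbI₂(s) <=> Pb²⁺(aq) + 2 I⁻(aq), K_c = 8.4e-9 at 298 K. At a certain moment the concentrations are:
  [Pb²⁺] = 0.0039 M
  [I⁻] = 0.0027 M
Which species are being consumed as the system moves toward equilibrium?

Pb²⁺, I⁻ (products)

(PbI₂ is a pure solid — omitted from Q_c.)
Q_c = [Pb²⁺]·[I⁻]² = (0.0039)·(0.0027)² = 2.8e-8
Q_c = 2.8e-8 > K_c = 8.4e-9: net reverse reaction.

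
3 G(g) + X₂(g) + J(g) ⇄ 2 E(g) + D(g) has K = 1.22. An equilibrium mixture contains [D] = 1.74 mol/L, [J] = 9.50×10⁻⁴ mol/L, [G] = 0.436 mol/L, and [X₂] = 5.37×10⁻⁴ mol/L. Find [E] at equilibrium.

At equilibrium, K = [E]²·[D] / ([G]³·[X₂]·[J]) = 1.22.
([E])²·(1.74) / ((0.436)³·(5.37×10⁻⁴)·(9.50×10⁻⁴)) = 1.22
[E]² = 2.96×10⁻⁸ ⇒ [E] = 1.72×10⁻⁴ mol/L

[E] = 1.72×10⁻⁴ mol/L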